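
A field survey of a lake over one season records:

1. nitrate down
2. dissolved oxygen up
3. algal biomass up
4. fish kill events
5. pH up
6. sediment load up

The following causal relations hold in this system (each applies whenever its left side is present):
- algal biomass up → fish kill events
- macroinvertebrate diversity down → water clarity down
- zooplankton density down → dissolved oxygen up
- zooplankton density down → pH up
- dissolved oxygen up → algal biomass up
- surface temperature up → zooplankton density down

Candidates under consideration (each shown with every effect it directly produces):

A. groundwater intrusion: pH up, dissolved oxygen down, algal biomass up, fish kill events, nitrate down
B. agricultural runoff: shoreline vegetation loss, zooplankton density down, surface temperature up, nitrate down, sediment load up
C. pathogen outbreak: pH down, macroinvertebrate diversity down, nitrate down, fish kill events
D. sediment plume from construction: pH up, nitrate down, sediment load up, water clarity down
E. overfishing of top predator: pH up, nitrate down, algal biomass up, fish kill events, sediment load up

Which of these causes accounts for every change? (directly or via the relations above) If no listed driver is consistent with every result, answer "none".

Checking each candidate against the observations:
(A) groundwater intrusion — fails on dissolved oxygen up, sediment load up (predicts dissolved oxygen down, not dissolved oxygen up)
(B) agricultural runoff — nitrate down yes; dissolved oxygen up yes (via zooplankton density down → dissolved oxygen up); algal biomass up yes (via zooplankton density down → dissolved oxygen up → algal biomass up); fish kill events yes (via zooplankton density down → dissolved oxygen up → algal biomass up → fish kill events); pH up yes (via zooplankton density down → pH up); sediment load up yes
(C) pathogen outbreak — fails on dissolved oxygen up, algal biomass up, pH up, sediment load up (predicts pH down, not pH up)
(D) sediment plume from construction — does not account for dissolved oxygen up, algal biomass up, fish kill events
(E) overfishing of top predator — does not account for dissolved oxygen up
(B) is the only candidate with no mismatches.

B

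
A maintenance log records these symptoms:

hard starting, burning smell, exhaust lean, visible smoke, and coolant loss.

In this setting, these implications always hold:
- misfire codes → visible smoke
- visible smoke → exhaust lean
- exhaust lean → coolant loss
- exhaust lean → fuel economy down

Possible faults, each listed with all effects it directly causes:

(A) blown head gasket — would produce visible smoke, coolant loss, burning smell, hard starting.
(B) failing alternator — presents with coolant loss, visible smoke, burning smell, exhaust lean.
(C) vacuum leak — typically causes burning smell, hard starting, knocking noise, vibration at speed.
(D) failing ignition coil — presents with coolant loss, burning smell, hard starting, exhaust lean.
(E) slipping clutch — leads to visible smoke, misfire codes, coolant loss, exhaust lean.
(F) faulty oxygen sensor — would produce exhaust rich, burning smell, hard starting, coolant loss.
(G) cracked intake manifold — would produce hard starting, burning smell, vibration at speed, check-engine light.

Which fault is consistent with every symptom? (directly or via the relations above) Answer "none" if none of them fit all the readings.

A

For each candidate, compare predicted effects to what was observed:
(A) blown head gasket — accounts for every observation (exhaust lean through visible smoke → exhaust lean)
(B) failing alternator — hard starting -; burning smell +; exhaust lean +; visible smoke +; coolant loss +
(C) vacuum leak — hard starting +; burning smell +; exhaust lean -; visible smoke -; coolant loss -
(D) failing ignition coil — does not account for visible smoke
(E) slipping clutch — hard starting -; burning smell -; exhaust lean +; visible smoke +; coolant loss +
(F) faulty oxygen sensor — fails on exhaust lean, visible smoke (predicts exhaust rich, not exhaust lean)
(G) cracked intake manifold — hard starting +; burning smell +; exhaust lean -; visible smoke -; coolant loss -
(A) is the only candidate with no mismatches.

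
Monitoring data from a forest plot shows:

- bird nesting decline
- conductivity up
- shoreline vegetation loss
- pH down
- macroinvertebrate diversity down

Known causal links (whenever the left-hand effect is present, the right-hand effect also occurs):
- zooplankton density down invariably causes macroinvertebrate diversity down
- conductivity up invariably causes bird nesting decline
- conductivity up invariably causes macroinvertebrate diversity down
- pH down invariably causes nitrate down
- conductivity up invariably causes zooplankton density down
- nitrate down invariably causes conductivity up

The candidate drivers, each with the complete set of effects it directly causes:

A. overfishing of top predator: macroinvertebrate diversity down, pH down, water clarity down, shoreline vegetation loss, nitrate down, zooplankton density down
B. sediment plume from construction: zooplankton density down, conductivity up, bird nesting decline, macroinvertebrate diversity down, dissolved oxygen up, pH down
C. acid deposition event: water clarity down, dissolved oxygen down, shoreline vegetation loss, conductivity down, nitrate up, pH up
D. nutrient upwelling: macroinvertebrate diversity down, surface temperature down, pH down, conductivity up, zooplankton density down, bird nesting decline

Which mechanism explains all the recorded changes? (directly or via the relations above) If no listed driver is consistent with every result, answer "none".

A

Testing each hypothesis:
(A) overfishing of top predator — accounts for every observation (bird nesting decline by nitrate down → conductivity up → bird nesting decline)
(B) sediment plume from construction — bird nesting decline match; conductivity up match; shoreline vegetation loss miss; pH down match; macroinvertebrate diversity down match
(C) acid deposition event — fails on bird nesting decline, conductivity up, pH down, macroinvertebrate diversity down (predicts conductivity down, not conductivity up; predicts pH up, not pH down)
(D) nutrient upwelling — does not account for shoreline vegetation loss
(A) alone accounts for all the evidence.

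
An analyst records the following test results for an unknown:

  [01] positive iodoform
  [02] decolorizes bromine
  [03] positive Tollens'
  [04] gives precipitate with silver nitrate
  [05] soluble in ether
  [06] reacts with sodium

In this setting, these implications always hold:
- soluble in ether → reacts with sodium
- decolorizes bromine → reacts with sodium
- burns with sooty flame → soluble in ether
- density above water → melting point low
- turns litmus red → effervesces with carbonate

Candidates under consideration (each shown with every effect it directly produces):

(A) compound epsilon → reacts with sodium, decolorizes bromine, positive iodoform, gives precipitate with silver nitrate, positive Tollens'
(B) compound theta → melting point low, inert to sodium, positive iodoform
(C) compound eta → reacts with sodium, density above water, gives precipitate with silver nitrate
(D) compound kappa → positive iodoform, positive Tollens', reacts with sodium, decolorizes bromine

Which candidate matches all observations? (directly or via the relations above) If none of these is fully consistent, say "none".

For each candidate, compare predicted effects to what was observed:
(A) compound epsilon — positive iodoform match; decolorizes bromine match; positive Tollens' match; gives precipitate with silver nitrate match; soluble in ether miss; reacts with sodium match
(B) compound theta — positive iodoform match; decolorizes bromine miss; positive Tollens' miss; gives precipitate with silver nitrate miss; soluble in ether miss; reacts with sodium miss
(C) compound eta — positive iodoform miss; decolorizes bromine miss; positive Tollens' miss; gives precipitate with silver nitrate match; soluble in ether miss; reacts with sodium match
(D) compound kappa — does not account for gives precipitate with silver nitrate, soluble in ether
No candidate is consistent with all observations.

none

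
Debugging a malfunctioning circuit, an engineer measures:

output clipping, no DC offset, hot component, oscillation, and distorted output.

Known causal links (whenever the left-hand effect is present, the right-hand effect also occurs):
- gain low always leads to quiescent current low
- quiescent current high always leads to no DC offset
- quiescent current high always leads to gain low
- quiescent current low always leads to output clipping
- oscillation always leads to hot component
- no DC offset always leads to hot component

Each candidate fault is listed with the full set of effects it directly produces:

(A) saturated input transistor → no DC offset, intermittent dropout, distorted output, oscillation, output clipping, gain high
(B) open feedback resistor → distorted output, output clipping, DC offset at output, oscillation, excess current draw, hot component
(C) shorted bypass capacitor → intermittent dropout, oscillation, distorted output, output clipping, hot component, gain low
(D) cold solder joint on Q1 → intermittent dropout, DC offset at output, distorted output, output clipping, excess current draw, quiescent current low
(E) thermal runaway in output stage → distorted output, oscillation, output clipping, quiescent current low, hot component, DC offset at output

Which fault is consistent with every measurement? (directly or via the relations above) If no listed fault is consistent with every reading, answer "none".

Testing each hypothesis:
(A) saturated input transistor — output clipping match; no DC offset match; hot component match (through oscillation → hot component); oscillation match; distorted output match
(B) open feedback resistor — fails on no DC offset (predicts DC offset at output, not no DC offset)
(C) shorted bypass capacitor — output clipping match; no DC offset miss; hot component match; oscillation match; distorted output match
(D) cold solder joint on Q1 — fails on no DC offset, hot component, oscillation (predicts DC offset at output, not no DC offset)
(E) thermal runaway in output stage — fails on no DC offset (predicts DC offset at output, not no DC offset)
(A) alone accounts for all the evidence.

A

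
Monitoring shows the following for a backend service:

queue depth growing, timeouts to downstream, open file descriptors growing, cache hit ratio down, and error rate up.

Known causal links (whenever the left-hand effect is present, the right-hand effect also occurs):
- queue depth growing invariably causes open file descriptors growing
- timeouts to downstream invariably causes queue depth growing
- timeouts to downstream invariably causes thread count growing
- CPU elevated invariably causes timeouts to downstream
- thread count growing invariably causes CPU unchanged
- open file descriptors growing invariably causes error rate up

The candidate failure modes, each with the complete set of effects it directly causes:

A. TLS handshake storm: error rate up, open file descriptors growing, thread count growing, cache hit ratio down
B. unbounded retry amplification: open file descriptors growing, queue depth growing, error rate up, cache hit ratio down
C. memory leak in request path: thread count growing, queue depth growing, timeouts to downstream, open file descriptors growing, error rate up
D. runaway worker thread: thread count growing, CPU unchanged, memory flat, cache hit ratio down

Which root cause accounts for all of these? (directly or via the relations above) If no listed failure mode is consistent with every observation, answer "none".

none

For each candidate, compare predicted effects to what was observed:
(A) TLS handshake storm — queue depth growing NO; timeouts to downstream NO; open file descriptors growing yes; cache hit ratio down yes; error rate up yes
(B) unbounded retry amplification — queue depth growing yes; timeouts to downstream NO; open file descriptors growing yes; cache hit ratio down yes; error rate up yes
(C) memory leak in request path — does not account for cache hit ratio down
(D) runaway worker thread — queue depth growing NO; timeouts to downstream NO; open file descriptors growing NO; cache hit ratio down yes; error rate up NO
None of the listed candidates fits everything.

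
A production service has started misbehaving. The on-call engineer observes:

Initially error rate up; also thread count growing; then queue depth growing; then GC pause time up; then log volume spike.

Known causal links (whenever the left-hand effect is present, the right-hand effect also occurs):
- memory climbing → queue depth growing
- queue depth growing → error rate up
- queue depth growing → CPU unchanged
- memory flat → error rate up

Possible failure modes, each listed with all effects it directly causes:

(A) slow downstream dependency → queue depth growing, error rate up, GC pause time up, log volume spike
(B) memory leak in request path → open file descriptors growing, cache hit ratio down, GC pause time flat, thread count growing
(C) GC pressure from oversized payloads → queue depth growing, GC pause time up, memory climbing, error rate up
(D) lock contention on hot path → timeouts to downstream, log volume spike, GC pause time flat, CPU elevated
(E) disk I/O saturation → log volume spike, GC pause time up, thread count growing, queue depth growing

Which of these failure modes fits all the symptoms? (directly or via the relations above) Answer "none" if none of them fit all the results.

Checking each candidate against the observations:
(A) slow downstream dependency — error rate up match; thread count growing miss; queue depth growing match; GC pause time up match; log volume spike match
(B) memory leak in request path — error rate up miss; thread count growing match; queue depth growing miss; GC pause time up miss; log volume spike miss
(C) GC pressure from oversized payloads — error rate up match; thread count growing miss; queue depth growing match; GC pause time up match; log volume spike miss
(D) lock contention on hot path — fails on error rate up, thread count growing, queue depth growing, GC pause time up (predicts GC pause time flat, not GC pause time up)
(E) disk I/O saturation — error rate up match (by queue depth growing → error rate up); thread count growing match; queue depth growing match; GC pause time up match; log volume spike match
Only (E) is consistent with every observation.

E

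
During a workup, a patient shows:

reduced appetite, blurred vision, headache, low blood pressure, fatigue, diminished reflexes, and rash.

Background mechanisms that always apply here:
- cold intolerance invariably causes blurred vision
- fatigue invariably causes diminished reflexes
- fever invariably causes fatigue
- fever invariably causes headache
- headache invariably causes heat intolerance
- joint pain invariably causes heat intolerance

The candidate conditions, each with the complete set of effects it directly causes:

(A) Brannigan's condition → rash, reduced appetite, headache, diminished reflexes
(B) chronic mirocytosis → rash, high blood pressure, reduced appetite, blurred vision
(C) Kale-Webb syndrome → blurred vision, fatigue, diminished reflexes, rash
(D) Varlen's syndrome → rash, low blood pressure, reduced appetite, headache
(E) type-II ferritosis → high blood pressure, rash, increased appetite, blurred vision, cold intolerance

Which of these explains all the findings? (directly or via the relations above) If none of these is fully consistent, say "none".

none

Per-candidate check:
(A) Brannigan's condition — reduced appetite yes; blurred vision NO; headache yes; low blood pressure NO; fatigue NO; diminished reflexes yes; rash yes
(B) chronic mirocytosis — reduced appetite yes; blurred vision yes; headache NO; low blood pressure NO; fatigue NO; diminished reflexes NO; rash yes
(C) Kale-Webb syndrome — reduced appetite NO; blurred vision yes; headache NO; low blood pressure NO; fatigue yes; diminished reflexes yes; rash yes
(D) Varlen's syndrome — reduced appetite yes; blurred vision NO; headache yes; low blood pressure yes; fatigue NO; diminished reflexes NO; rash yes
(E) type-II ferritosis — reduced appetite NO; blurred vision yes; headache NO; low blood pressure NO; fatigue NO; diminished reflexes NO; rash yes
None of the listed candidates fits everything.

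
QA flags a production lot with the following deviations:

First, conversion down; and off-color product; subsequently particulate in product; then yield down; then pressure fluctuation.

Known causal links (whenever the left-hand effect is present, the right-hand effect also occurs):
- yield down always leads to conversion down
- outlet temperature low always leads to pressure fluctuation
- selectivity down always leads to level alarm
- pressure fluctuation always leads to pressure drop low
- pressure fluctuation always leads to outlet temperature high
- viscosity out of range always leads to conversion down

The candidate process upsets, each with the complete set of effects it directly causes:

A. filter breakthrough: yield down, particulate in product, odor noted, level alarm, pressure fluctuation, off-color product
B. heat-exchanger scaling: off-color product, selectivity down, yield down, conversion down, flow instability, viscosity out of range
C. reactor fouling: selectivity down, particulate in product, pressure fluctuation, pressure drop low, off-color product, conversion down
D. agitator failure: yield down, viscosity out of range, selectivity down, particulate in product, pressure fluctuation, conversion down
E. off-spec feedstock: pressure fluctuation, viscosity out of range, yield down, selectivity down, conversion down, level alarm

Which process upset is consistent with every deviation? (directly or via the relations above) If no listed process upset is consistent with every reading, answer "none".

A

Testing each hypothesis:
(A) filter breakthrough — accounts for every observation (conversion down via yield down → conversion down)
(B) heat-exchanger scaling — does not account for particulate in product, pressure fluctuation
(C) reactor fouling — does not account for yield down
(D) agitator failure — conversion down match; off-color product miss; particulate in product match; yield down match; pressure fluctuation match
(E) off-spec feedstock — does not account for off-color product, particulate in product
(A) is the only candidate with no mismatches.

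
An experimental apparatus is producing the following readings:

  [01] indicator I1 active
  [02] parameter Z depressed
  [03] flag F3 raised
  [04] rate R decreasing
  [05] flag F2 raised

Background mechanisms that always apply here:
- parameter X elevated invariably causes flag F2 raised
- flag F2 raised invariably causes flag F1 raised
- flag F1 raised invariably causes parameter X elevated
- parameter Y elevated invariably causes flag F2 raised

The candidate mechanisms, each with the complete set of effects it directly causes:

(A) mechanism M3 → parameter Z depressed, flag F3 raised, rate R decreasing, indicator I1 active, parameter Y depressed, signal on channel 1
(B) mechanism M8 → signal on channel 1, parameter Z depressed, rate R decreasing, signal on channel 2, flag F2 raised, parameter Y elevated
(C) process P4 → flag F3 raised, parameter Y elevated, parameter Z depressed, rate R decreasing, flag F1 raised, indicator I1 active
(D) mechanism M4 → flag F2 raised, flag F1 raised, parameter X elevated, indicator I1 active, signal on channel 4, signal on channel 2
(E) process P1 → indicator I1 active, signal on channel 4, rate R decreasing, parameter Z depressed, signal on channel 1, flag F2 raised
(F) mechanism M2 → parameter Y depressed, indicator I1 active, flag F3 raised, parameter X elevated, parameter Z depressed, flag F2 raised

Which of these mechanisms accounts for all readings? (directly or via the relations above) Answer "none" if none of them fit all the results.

Testing each hypothesis:
(A) mechanism M3 — indicator I1 active +; parameter Z depressed +; flag F3 raised +; rate R decreasing +; flag F2 raised -
(B) mechanism M8 — indicator I1 active -; parameter Z depressed +; flag F3 raised -; rate R decreasing +; flag F2 raised +
(C) process P4 — indicator I1 active +; parameter Z depressed +; flag F3 raised +; rate R decreasing +; flag F2 raised + (via parameter Y elevated → flag F2 raised)
(D) mechanism M4 — indicator I1 active +; parameter Z depressed -; flag F3 raised -; rate R decreasing -; flag F2 raised +
(E) process P1 — does not account for flag F3 raised
(F) mechanism M2 — indicator I1 active +; parameter Z depressed +; flag F3 raised +; rate R decreasing -; flag F2 raised +
(C) alone accounts for all the evidence.

C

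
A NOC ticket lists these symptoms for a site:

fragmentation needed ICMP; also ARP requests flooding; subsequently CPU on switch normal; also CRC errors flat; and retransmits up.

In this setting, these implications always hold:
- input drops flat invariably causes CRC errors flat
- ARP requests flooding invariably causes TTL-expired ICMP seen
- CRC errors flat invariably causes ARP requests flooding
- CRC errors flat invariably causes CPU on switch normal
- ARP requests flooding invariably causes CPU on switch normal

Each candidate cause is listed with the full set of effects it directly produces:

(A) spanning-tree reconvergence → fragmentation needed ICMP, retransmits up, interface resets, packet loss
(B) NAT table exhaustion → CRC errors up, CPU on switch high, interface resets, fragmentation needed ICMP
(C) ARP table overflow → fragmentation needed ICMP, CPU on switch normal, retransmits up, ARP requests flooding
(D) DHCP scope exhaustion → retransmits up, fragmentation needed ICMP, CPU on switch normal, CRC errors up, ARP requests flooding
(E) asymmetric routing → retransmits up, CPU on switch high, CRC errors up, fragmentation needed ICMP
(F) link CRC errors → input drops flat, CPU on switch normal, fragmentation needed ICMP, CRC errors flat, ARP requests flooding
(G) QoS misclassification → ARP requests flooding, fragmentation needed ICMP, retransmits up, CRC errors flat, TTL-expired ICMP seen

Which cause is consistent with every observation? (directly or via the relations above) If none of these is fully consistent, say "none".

Per-candidate check:
(A) spanning-tree reconvergence — fragmentation needed ICMP yes; ARP requests flooding NO; CPU on switch normal NO; CRC errors flat NO; retransmits up yes
(B) NAT table exhaustion — fails on ARP requests flooding, CPU on switch normal, CRC errors flat, retransmits up (predicts CPU on switch high, not CPU on switch normal; predicts CRC errors up, not CRC errors flat)
(C) ARP table overflow — does not account for CRC errors flat
(D) DHCP scope exhaustion — fails on CRC errors flat (predicts CRC errors up, not CRC errors flat)
(E) asymmetric routing — fails on ARP requests flooding, CPU on switch normal, CRC errors flat (predicts CPU on switch high, not CPU on switch normal; predicts CRC errors up, not CRC errors flat)
(F) link CRC errors — fragmentation needed ICMP yes; ARP requests flooding yes; CPU on switch normal yes; CRC errors flat yes; retransmits up NO
(G) QoS misclassification — fragmentation needed ICMP yes; ARP requests flooding yes; CPU on switch normal yes (through CRC errors flat → CPU on switch normal); CRC errors flat yes; retransmits up yes
(G) alone accounts for all the evidence.

G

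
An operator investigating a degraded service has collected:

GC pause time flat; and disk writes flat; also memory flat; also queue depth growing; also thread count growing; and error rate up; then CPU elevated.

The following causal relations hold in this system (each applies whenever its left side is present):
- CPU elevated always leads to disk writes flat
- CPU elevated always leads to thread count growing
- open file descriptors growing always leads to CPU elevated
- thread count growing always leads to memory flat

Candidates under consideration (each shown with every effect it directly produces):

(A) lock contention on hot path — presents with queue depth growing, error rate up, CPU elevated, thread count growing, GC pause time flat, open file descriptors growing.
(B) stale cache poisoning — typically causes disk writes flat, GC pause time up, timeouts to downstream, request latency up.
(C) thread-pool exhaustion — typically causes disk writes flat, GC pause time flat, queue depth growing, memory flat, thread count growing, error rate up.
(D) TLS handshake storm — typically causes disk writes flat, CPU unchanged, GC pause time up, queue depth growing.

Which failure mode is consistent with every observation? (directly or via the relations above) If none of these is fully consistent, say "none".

A

Per-candidate check:
(A) lock contention on hot path — accounts for every observation (disk writes flat via CPU elevated → disk writes flat)
(B) stale cache poisoning — GC pause time flat NO; disk writes flat yes; memory flat NO; queue depth growing NO; thread count growing NO; error rate up NO; CPU elevated NO
(C) thread-pool exhaustion — does not account for CPU elevated
(D) TLS handshake storm — fails on GC pause time flat, memory flat, thread count growing, error rate up, CPU elevated (predicts GC pause time up, not GC pause time flat; predicts CPU unchanged, not CPU elevated)
(A) is the only candidate with no mismatches.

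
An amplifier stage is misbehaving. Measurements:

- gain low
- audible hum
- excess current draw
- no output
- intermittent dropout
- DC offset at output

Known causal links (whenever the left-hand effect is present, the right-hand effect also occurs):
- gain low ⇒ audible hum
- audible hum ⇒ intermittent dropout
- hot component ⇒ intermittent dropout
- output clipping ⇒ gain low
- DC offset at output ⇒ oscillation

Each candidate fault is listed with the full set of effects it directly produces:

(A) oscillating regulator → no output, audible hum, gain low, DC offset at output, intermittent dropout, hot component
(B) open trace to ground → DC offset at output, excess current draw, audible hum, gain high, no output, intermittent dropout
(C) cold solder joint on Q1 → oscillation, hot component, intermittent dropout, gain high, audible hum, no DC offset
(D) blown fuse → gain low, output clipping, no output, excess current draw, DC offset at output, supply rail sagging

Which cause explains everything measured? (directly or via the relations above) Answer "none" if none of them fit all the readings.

D

Checking each candidate against the observations:
(A) oscillating regulator — gain low match; audible hum match; excess current draw miss; no output match; intermittent dropout match; DC offset at output match
(B) open trace to ground — fails on gain low (predicts gain high, not gain low)
(C) cold solder joint on Q1 — fails on gain low, excess current draw, no output, DC offset at output (predicts gain high, not gain low; predicts no DC offset, not DC offset at output)
(D) blown fuse — gain low match; audible hum match (through gain low → audible hum); excess current draw match; no output match; intermittent dropout match (through gain low → audible hum → intermittent dropout); DC offset at output match
(D) is the only candidate with no mismatches.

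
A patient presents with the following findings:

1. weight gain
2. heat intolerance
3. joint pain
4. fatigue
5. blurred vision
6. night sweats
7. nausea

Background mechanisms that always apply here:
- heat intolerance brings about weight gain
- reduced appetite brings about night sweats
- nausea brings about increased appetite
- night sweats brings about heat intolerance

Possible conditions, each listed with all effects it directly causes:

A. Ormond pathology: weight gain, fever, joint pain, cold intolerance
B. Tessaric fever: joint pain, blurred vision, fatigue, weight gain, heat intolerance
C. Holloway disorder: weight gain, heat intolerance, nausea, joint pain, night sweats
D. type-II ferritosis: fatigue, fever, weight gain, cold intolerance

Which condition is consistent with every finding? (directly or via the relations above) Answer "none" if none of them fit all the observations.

none

Per-candidate check:
(A) Ormond pathology — fails on heat intolerance, fatigue, blurred vision, night sweats, nausea (predicts cold intolerance, not heat intolerance)
(B) Tessaric fever — does not account for night sweats, nausea
(C) Holloway disorder — weight gain yes; heat intolerance yes; joint pain yes; fatigue NO; blurred vision NO; night sweats yes; nausea yes
(D) type-II ferritosis — weight gain yes; heat intolerance NO; joint pain NO; fatigue yes; blurred vision NO; night sweats NO; nausea NO
No candidate is consistent with all observations.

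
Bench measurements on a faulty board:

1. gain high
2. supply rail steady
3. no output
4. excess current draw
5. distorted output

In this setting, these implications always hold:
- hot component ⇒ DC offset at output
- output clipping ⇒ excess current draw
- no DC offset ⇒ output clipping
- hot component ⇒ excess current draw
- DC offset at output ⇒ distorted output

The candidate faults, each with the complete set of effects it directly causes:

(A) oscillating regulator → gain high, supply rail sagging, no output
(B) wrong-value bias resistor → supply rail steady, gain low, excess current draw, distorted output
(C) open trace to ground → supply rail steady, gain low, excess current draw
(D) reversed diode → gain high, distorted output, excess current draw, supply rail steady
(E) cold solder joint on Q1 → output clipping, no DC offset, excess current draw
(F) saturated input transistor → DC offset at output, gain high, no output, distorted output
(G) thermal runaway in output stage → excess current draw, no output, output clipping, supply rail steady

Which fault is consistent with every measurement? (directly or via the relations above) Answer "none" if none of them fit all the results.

none

For each candidate, compare predicted effects to what was observed:
(A) oscillating regulator — gain high yes; supply rail steady NO; no output yes; excess current draw NO; distorted output NO
(B) wrong-value bias resistor — fails on gain high, no output (predicts gain low, not gain high)
(C) open trace to ground — gain high NO; supply rail steady yes; no output NO; excess current draw yes; distorted output NO
(D) reversed diode — gain high yes; supply rail steady yes; no output NO; excess current draw yes; distorted output yes
(E) cold solder joint on Q1 — gain high NO; supply rail steady NO; no output NO; excess current draw yes; distorted output NO
(F) saturated input transistor — does not account for supply rail steady, excess current draw
(G) thermal runaway in output stage — does not account for gain high, distorted output
No candidate is consistent with all observations.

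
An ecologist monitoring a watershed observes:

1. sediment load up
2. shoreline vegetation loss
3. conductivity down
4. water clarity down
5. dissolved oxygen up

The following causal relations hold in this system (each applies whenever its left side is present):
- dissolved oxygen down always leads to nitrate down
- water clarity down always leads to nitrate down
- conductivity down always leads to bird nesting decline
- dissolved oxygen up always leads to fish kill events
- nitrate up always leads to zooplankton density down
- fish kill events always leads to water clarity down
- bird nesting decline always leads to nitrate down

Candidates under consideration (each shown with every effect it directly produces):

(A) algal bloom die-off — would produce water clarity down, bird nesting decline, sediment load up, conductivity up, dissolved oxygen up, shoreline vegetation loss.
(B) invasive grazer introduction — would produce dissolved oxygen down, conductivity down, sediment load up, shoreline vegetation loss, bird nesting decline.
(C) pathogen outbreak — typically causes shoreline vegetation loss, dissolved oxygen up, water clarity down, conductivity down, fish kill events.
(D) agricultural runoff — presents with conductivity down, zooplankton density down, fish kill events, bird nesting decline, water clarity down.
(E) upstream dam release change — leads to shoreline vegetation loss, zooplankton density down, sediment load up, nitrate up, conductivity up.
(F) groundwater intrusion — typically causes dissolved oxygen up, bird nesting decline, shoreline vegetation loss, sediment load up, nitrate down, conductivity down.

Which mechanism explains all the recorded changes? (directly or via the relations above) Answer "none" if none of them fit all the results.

F

Checking each candidate against the observations:
(A) algal bloom die-off — sediment load up ✓; shoreline vegetation loss ✓; conductivity down ✗; water clarity down ✓; dissolved oxygen up ✓
(B) invasive grazer introduction — fails on water clarity down, dissolved oxygen up (predicts dissolved oxygen down, not dissolved oxygen up)
(C) pathogen outbreak — sediment load up ✗; shoreline vegetation loss ✓; conductivity down ✓; water clarity down ✓; dissolved oxygen up ✓
(D) agricultural runoff — sediment load up ✗; shoreline vegetation loss ✗; conductivity down ✓; water clarity down ✓; dissolved oxygen up ✗
(E) upstream dam release change — sediment load up ✓; shoreline vegetation loss ✓; conductivity down ✗; water clarity down ✗; dissolved oxygen up ✗
(F) groundwater intrusion — accounts for every observation (water clarity down through dissolved oxygen up → fish kill events → water clarity down)
(F) is the only candidate with no mismatches.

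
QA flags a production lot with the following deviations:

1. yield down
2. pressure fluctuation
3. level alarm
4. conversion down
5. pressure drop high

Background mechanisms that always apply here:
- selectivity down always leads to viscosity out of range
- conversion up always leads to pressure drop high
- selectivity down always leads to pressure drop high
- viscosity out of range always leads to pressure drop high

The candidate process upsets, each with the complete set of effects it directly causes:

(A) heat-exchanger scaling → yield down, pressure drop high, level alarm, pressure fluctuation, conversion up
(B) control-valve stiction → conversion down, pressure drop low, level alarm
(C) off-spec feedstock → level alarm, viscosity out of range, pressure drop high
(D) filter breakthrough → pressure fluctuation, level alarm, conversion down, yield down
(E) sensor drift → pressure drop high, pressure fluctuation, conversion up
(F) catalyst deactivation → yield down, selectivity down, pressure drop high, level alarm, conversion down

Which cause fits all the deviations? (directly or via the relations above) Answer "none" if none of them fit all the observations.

Per-candidate check:
(A) heat-exchanger scaling — yield down ✓; pressure fluctuation ✓; level alarm ✓; conversion down ✗; pressure drop high ✓
(B) control-valve stiction — fails on yield down, pressure fluctuation, pressure drop high (predicts pressure drop low, not pressure drop high)
(C) off-spec feedstock — yield down ✗; pressure fluctuation ✗; level alarm ✓; conversion down ✗; pressure drop high ✓
(D) filter breakthrough — yield down ✓; pressure fluctuation ✓; level alarm ✓; conversion down ✓; pressure drop high ✗
(E) sensor drift — yield down ✗; pressure fluctuation ✓; level alarm ✗; conversion down ✗; pressure drop high ✓
(F) catalyst deactivation — yield down ✓; pressure fluctuation ✗; level alarm ✓; conversion down ✓; pressure drop high ✓
Every candidate fails on at least one observation.

none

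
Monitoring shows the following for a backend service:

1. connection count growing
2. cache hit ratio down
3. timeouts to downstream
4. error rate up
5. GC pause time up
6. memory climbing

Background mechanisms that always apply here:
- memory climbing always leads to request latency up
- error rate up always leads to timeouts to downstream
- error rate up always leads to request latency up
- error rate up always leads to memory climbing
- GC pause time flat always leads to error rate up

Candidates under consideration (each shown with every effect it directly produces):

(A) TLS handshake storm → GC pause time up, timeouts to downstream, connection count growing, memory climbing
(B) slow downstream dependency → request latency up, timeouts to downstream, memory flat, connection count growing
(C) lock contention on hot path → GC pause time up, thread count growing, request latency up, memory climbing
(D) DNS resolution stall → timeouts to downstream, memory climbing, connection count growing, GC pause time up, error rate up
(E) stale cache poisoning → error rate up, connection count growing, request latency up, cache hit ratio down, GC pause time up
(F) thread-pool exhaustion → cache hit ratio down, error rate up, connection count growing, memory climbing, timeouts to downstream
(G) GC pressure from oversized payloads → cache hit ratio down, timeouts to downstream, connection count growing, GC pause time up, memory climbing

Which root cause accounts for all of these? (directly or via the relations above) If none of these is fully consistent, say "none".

Per-candidate check:
(A) TLS handshake storm — connection count growing match; cache hit ratio down miss; timeouts to downstream match; error rate up miss; GC pause time up match; memory climbing match
(B) slow downstream dependency — connection count growing match; cache hit ratio down miss; timeouts to downstream match; error rate up miss; GC pause time up miss; memory climbing miss
(C) lock contention on hot path — connection count growing miss; cache hit ratio down miss; timeouts to downstream miss; error rate up miss; GC pause time up match; memory climbing match
(D) DNS resolution stall — connection count growing match; cache hit ratio down miss; timeouts to downstream match; error rate up match; GC pause time up match; memory climbing match
(E) stale cache poisoning — connection count growing match; cache hit ratio down match; timeouts to downstream match (through error rate up → timeouts to downstream); error rate up match; GC pause time up match; memory climbing match (through error rate up → memory climbing)
(F) thread-pool exhaustion — connection count growing match; cache hit ratio down match; timeouts to downstream match; error rate up match; GC pause time up miss; memory climbing match
(G) GC pressure from oversized payloads — connection count growing match; cache hit ratio down match; timeouts to downstream match; error rate up miss; GC pause time up match; memory climbing match
Only (E) is consistent with every observation.

E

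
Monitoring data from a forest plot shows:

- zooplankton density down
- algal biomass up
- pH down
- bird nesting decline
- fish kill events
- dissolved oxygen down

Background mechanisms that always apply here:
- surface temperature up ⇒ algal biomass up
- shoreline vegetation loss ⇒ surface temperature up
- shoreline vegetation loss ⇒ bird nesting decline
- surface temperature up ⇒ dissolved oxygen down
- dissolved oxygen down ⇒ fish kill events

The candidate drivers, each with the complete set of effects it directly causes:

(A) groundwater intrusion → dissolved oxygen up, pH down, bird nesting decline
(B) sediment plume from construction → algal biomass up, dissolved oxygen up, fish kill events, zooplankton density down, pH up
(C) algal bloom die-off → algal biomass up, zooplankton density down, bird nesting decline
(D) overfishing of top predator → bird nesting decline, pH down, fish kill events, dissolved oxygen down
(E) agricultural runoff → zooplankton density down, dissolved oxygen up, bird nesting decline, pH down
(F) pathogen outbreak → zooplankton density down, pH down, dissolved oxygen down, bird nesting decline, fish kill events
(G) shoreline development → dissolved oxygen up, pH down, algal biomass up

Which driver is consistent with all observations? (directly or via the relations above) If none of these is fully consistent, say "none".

none

Per-candidate check:
(A) groundwater intrusion — zooplankton density down miss; algal biomass up miss; pH down match; bird nesting decline match; fish kill events miss; dissolved oxygen down miss
(B) sediment plume from construction — zooplankton density down match; algal biomass up match; pH down miss; bird nesting decline miss; fish kill events match; dissolved oxygen down miss
(C) algal bloom die-off — zooplankton density down match; algal biomass up match; pH down miss; bird nesting decline match; fish kill events miss; dissolved oxygen down miss
(D) overfishing of top predator — does not account for zooplankton density down, algal biomass up
(E) agricultural runoff — zooplankton density down match; algal biomass up miss; pH down match; bird nesting decline match; fish kill events miss; dissolved oxygen down miss
(F) pathogen outbreak — does not account for algal biomass up
(G) shoreline development — zooplankton density down miss; algal biomass up match; pH down match; bird nesting decline miss; fish kill events miss; dissolved oxygen down miss
None of the listed candidates fits everything.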